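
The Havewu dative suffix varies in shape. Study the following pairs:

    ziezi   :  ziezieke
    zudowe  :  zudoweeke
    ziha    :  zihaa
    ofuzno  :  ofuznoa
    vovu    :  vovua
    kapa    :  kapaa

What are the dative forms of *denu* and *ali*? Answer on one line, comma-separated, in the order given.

denua, alieke

The suffix is conditioned by the last vowel: -eke when the last vowel of the stem is a front vowel (*ziezi*, *zudowe*); -a when the last vowel of the stem is a back vowel (*ziha*, *ofuzno*, *vovu*, *kapa*).
The last vowel of *denu* is /u/, which is a back vowel, so the suffix is -a, giving *denua*.
The last vowel of *ali* is /i/, which is a front vowel, so the suffix is -eke, giving *alieke*.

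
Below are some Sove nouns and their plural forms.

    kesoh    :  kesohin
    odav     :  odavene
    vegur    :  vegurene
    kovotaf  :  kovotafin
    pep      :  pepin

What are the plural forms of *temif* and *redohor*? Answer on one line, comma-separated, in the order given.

temifin, redohorene

The alternation tracks the final consonant of the stem — -in when the stem ends in a voiceless consonant (*kesoh*, *kovotaf*, *pep*); -ene when the stem ends in a voiced consonant (*odav*, *vegur*).
*temif*: final consonant = /f/, voiceless → -in → *temifin*.
Since the final consonant of *redohor* is /r/ (voiced), it takes -ene, giving *redohorene*.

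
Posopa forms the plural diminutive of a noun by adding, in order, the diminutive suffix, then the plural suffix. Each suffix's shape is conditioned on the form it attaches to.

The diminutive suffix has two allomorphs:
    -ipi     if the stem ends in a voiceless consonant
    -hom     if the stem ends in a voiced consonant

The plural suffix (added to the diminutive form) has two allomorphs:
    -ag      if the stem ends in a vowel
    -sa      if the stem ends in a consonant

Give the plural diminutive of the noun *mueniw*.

mueniwhomsa

*mueniw*: final consonant = /w/, voiced → -hom → *mueniwhom*.
The diminutive form *mueniwhom*: final sound = /m/, a consonant → -sa → *mueniwhomsa*.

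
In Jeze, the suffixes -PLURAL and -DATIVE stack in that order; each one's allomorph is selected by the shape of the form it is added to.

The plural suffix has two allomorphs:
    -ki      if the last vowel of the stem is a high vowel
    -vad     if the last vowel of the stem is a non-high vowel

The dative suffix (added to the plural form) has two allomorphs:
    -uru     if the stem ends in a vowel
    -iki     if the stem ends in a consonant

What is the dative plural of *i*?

*i* — last vowel /i/ (a high vowel) → -ki → *iki*.
The final sound of the plural form *iki* is /i/, which is a vowel, so the dative suffix is -uru, giving *ikiuru*.

ikiuru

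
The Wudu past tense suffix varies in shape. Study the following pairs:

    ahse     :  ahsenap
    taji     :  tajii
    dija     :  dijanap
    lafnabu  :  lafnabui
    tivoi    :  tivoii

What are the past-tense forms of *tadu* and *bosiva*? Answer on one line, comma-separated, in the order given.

tadui, bosivanap

Looking at the last vowel of each stem: -i when the last vowel of the stem is a high vowel (*taji*, *lafnabu*, *tivoi*); -nap when the last vowel of the stem is a non-high vowel (*ahse*, *dija*).
*tadu*: last vowel = /u/, a high vowel → -i → *tadui*.
*bosiva* — last vowel /a/ (a non-high vowel) → -nap → *bosivanap*.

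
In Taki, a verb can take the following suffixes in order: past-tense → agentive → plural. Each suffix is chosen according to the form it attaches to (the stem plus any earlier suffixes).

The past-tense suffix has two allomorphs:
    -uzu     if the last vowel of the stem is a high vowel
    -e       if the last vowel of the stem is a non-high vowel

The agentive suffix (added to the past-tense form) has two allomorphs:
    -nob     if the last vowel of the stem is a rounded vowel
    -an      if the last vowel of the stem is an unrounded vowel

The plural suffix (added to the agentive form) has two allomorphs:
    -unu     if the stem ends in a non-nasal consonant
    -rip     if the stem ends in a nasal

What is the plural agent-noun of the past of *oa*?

oaeanrip

*oa*: last vowel = /a/, a non-high vowel → -e → *oae*.
The last vowel of the past-tense form *oae* is /e/, which is an unrounded vowel, so the agentive suffix is -an, giving *oaean*.
The final consonant of the agentive form *oaean* is /n/, which is a nasal, so the plural suffix is -rip, giving *oaeanrip*.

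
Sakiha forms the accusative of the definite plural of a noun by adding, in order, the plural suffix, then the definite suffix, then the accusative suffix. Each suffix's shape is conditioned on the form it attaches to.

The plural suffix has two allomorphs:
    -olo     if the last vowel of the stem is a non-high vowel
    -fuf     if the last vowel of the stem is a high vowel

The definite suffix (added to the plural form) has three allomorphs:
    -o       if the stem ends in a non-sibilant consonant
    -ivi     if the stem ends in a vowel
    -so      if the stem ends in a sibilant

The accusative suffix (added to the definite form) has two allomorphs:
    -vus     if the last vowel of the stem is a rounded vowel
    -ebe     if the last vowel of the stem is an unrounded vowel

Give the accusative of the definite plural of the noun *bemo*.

Since the last vowel of *bemo* is /o/ (a non-high vowel), it takes -olo, giving *bemoolo*.
The plural form *bemoolo* — final sound /o/ (a vowel) → -ivi → *bemooloivi*.
The last vowel of the definite form *bemooloivi* is /i/, which is an unrounded vowel, so the accusative suffix is -ebe, giving *bemooloiviebe*.

bemooloiviebe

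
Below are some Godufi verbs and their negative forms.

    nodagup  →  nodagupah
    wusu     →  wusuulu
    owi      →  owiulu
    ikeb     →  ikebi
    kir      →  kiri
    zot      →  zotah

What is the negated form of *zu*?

Looking at the final sound of each stem: -ah when the stem ends in a voiceless consonant (*nodagup*, *zot*); -i when the stem ends in a voiced consonant (*ikeb*, *kir*); -ulu when the stem ends in a vowel (*wusu*, *owi*).
*zu*: final sound = /u/, a vowel → -ulu → *zuulu*.

zuulu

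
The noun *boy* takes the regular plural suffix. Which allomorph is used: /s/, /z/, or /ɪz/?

/z/

The stem *boy* ends in a voiced non-sibilant sound.
The plural suffix surfaces as /ɪz/ after sibilants, /s/ after other voiceless consonants, and /z/ after other voiced sounds.
So the plural -s on *boy* is pronounced /z/.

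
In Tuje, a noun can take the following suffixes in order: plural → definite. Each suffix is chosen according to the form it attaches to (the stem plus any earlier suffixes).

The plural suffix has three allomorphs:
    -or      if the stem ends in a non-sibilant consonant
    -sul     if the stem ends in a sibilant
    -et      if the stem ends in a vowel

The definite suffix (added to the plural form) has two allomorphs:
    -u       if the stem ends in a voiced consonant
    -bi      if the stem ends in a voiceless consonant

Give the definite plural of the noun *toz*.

tozsulu

The final sound of *toz* is /z/, which is a sibilant, so the plural suffix is -sul, giving *tozsul*.
The final consonant of the plural form *tozsul* is /l/, which is voiced, so the definite suffix is -u, giving *tozsulu*.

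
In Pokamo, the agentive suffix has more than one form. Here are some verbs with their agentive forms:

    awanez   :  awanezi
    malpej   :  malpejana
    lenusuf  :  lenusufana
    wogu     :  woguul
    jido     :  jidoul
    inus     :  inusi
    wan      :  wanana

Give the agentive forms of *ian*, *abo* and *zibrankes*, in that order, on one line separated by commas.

ianana, aboul, zibrankesi

The suffix is conditioned by the final sound: -i when the stem ends in a sibilant (*awanez*, *inus*); -ana when the stem ends in a non-sibilant consonant (*malpej*, *lenusuf*, *wan*); -ul when the stem ends in a vowel (*wogu*, *jido*).
Since the final sound of *ian* is /n/ (a non-sibilant consonant), it takes -ana, giving *ianana*.
Since the final sound of *abo* is /o/ (a vowel), it takes -ul, giving *aboul*.
Since the final sound of *zibrankes* is /s/ (a sibilant), it takes -i, giving *zibrankesi*.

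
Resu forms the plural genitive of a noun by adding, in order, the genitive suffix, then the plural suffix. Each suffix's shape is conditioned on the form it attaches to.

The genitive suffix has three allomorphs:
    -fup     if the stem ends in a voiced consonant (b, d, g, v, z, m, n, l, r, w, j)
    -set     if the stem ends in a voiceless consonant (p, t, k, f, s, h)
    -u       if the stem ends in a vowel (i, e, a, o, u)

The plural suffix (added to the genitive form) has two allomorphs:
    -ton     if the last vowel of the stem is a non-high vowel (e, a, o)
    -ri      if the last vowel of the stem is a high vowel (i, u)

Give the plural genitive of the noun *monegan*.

moneganfupri

The final sound of *monegan* is /n/, which is a voiced consonant, so the genitive suffix is -fup, giving *moneganfup*.
Since the last vowel of the genitive form *moneganfup* is /u/ (a high vowel), it takes -ri, giving *moneganfupri*.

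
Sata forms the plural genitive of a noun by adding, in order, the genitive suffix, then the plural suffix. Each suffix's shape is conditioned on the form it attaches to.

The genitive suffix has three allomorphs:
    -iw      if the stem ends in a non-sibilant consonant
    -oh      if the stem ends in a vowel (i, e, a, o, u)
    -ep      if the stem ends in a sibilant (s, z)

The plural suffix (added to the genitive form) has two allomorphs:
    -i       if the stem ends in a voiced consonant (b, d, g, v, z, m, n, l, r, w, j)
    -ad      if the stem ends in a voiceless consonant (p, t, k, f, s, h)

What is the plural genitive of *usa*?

usaohad

*usa* — final sound /a/ (a vowel) → -oh → *usaoh*.
The genitive form *usaoh* — final consonant /h/ (voiceless) → -ad → *usaohad*.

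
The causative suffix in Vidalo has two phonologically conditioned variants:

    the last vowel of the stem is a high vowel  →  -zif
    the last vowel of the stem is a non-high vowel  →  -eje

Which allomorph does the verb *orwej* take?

The last vowel of *orwej* is /e/, which is a non-high vowel, so the suffix is -eje.

-eje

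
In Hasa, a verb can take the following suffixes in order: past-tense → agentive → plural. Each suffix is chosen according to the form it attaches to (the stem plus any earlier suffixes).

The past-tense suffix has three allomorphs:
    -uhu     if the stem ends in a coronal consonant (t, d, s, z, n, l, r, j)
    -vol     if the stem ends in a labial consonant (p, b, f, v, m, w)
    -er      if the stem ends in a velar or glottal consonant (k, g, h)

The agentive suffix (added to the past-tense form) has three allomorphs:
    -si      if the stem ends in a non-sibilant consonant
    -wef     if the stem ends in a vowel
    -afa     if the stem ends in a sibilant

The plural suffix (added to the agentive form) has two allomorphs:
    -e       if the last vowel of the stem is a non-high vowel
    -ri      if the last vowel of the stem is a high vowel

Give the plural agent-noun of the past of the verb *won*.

The final consonant of *won* is /n/, which is coronal, so the past-tense suffix is -uhu, giving *wonuhu*.
The final sound of the past-tense form *wonuhu* is /u/, which is a vowel, so the agentive suffix is -wef, giving *wonuhuwef*.
The agentive form *wonuhuwef*: last vowel = /e/, a non-high vowel → -e → *wonuhuwefe*.

wonuhuwefe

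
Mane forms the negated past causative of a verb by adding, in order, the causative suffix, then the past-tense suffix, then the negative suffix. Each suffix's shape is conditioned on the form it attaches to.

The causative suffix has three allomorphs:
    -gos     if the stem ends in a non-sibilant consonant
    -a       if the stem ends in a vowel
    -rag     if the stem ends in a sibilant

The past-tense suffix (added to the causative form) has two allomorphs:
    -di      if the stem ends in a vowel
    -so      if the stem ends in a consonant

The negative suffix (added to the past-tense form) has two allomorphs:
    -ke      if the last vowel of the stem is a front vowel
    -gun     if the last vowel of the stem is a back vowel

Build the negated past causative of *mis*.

misragsogun

The final sound of *mis* is /s/, which is a sibilant, so the causative suffix is -rag, giving *misrag*.
The causative form *misrag*: final sound = /g/, a consonant → -so → *misragso*.
The past-tense form *misragso*: last vowel = /o/, a back vowel → -gun → *misragsogun*.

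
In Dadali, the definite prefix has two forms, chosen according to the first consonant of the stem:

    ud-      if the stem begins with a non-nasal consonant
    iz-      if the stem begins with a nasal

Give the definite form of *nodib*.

iznodib

*nodib*: first consonant = /n/, a nasal → iz- → *iznodib*.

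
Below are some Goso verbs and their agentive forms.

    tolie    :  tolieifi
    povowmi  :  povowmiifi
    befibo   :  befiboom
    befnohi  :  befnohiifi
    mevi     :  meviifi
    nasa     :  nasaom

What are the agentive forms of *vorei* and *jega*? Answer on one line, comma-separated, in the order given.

voreiifi, jegaom

The alternation tracks the last vowel of the stem — -ifi when the last vowel of the stem is a front vowel (*tolie*, *povowmi*, *befnohi*, *mevi*); -om when the last vowel of the stem is a back vowel (*befibo*, *nasa*).
*vorei*: last vowel = /i/, a front vowel → -ifi → *voreiifi*.
Since the last vowel of *jega* is /a/ (a back vowel), it takes -om, giving *jegaom*.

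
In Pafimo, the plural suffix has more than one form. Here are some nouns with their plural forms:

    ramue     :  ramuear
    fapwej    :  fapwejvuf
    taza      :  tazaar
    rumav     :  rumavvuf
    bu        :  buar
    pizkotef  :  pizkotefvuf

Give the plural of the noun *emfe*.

emfear

The pattern is consonant vs. vowel: -vuf when the stem ends in a consonant (*fapwej*, *rumav*, *pizkotef*); -ar when the stem ends in a vowel (*ramue*, *taza*, *bu*).
*emfe*: final sound = /e/, a vowel → -ar → *emfear*.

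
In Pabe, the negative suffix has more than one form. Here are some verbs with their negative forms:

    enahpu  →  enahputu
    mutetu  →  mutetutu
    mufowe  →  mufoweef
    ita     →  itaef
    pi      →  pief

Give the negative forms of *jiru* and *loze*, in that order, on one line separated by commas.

jirutu, lozeef

Looking at the last vowel of each stem: -tu when the last vowel of the stem is a rounded vowel (*enahpu*, *mutetu*); -ef when the last vowel of the stem is an unrounded vowel (*mufowe*, *ita*, *pi*).
*jiru*: last vowel = /u/, a rounded vowel → -tu → *jirutu*.
Since the last vowel of *loze* is /e/ (an unrounded vowel), it takes -ef, giving *lozeef*.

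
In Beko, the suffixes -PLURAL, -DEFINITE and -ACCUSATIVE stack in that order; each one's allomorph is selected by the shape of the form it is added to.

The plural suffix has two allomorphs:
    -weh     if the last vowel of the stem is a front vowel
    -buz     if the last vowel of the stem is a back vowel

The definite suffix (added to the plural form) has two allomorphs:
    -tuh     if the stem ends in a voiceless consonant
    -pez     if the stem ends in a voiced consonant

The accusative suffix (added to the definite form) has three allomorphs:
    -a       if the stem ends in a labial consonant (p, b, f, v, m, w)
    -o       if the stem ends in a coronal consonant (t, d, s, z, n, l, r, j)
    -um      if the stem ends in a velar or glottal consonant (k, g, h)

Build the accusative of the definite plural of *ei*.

The last vowel of *ei* is /i/, which is a front vowel, so the plural suffix is -weh, giving *eiweh*.
The plural form *eiweh*: final consonant = /h/, voiceless → -tuh → *eiwehtuh*.
The final consonant of the definite form *eiwehtuh* is /h/, which is velar/glottal, so the accusative suffix is -um, giving *eiwehtuhum*.

eiwehtuhum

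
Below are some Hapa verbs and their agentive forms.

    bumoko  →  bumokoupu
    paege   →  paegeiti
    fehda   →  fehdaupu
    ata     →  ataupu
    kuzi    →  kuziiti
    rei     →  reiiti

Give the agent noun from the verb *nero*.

neroupu

The pattern is front/back vowel harmony: -iti when the last vowel of the stem is a front vowel (*paege*, *kuzi*, *rei*); -upu when the last vowel of the stem is a back vowel (*bumoko*, *fehda*, *ata*).
The last vowel of *nero* is /o/, which is a back vowel, so the suffix is -upu, giving *neroupu*.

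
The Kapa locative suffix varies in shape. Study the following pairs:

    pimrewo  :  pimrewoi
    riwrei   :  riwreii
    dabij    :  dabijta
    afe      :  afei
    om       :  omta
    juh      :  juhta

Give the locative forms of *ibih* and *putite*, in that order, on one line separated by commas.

ibihta, putitei

Looking at the final sound of each stem: -ta when the stem ends in a consonant (*dabij*, *om*, *juh*); -i when the stem ends in a vowel (*pimrewo*, *riwrei*, *afe*).
*ibih*: final sound = /h/, a consonant → -ta → *ibihta*.
Since the final sound of *putite* is /e/ (a vowel), it takes -i, giving *putitei*.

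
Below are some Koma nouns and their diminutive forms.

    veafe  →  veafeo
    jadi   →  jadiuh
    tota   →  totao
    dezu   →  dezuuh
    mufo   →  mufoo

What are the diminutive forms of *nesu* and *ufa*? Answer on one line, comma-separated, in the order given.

nesuuh, ufao

Looking at the last vowel of each stem: -uh when the last vowel of the stem is a high vowel (*jadi*, *dezu*); -o when the last vowel of the stem is a non-high vowel (*veafe*, *tota*, *mufo*).
The last vowel of *nesu* is /u/, which is a high vowel, so the suffix is -uh, giving *nesuuh*.
*ufa* — last vowel /a/ (a non-high vowel) → -o → *ufao*.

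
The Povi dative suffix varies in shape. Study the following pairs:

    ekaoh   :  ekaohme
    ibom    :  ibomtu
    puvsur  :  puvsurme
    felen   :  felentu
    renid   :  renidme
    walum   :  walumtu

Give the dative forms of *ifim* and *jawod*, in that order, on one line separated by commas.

Looking at the final consonant of each stem: -tu when the stem ends in a nasal (*ibom*, *felen*, *walum*); -me when the stem ends in a non-nasal consonant (*ekaoh*, *puvsur*, *renid*).
The final consonant of *ifim* is /m/, which is a nasal, so the suffix is -tu, giving *ifimtu*.
The final consonant of *jawod* is /d/, which is non-nasal, so the suffix is -me, giving *jawodme*.

ifimtu, jawodme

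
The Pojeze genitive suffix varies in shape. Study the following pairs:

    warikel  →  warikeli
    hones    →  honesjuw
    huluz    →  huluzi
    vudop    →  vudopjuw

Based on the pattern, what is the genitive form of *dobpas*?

The alternation tracks the final consonant of the stem — -juw when the stem ends in a voiceless consonant (*hones*, *vudop*); -i when the stem ends in a voiced consonant (*warikel*, *huluz*).
*dobpas* — final consonant /s/ (voiceless) → -juw → *dobpasjuw*.

dobpasjuw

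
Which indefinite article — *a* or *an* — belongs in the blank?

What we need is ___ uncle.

The indefinite article is chosen by the initial *sound* of the following word, not its spelling.
*uncle* begins with the sound /ʌ/ (u pronounced /ʌ/) — a vowel sound.
So the article is *an*: What we need is an uncle.

an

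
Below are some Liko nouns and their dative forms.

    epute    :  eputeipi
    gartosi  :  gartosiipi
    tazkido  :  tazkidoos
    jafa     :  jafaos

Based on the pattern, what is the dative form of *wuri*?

The alternation tracks the last vowel of the stem — -ipi when the last vowel of the stem is a front vowel (*epute*, *gartosi*); -os when the last vowel of the stem is a back vowel (*tazkido*, *jafa*).
Since the last vowel of *wuri* is /i/ (a front vowel), it takes -ipi, giving *wuriipi*.

wuriipi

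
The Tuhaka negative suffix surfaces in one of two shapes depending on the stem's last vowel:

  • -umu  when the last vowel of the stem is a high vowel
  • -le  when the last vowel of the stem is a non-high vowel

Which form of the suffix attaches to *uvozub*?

-umu

*uvozub* — last vowel /u/ (a high vowel) → -umu.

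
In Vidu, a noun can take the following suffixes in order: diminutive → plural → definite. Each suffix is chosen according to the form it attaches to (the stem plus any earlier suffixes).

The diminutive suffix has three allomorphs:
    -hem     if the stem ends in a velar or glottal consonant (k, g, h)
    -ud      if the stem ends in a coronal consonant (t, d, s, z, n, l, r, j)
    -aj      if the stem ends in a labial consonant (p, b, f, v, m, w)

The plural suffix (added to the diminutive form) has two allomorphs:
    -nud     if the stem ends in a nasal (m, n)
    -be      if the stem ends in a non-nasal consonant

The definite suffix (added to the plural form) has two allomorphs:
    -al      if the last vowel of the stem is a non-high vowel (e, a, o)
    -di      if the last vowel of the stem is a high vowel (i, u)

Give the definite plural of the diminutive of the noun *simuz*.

simuzudbeal

*simuz*: final consonant = /z/, coronal → -ud → *simuzud*.
Since the final consonant of the diminutive form *simuzud* is /d/ (non-nasal), it takes -be, giving *simuzudbe*.
Since the last vowel of the plural form *simuzudbe* is /e/ (a non-high vowel), it takes -al, giving *simuzudbeal*.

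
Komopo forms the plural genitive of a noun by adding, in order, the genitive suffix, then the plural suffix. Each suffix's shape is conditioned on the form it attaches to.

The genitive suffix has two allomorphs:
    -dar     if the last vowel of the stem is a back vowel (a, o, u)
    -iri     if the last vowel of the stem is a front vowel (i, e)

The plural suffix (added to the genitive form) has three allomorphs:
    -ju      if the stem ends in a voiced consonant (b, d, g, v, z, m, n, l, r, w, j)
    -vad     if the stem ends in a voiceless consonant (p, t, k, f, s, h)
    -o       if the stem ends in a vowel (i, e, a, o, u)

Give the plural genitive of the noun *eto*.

*eto*: last vowel = /o/, a back vowel → -dar → *etodar*.
Since the final sound of the genitive form *etodar* is /r/ (a voiced consonant), it takes -ju, giving *etodarju*.

etodarju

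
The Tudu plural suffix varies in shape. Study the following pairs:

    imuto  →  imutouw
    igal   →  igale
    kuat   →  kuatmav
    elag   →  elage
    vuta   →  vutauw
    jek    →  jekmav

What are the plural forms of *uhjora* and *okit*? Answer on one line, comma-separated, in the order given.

The alternation tracks the final sound of the stem — -mav when the stem ends in a voiceless consonant (*kuat*, *jek*); -e when the stem ends in a voiced consonant (*igal*, *elag*); -uw when the stem ends in a vowel (*imuto*, *vuta*).
Since the final sound of *uhjora* is /a/ (a vowel), it takes -uw, giving *uhjorauw*.
*okit* — final sound /t/ (a voiceless consonant) → -mav → *okitmav*.

uhjorauw, okitmav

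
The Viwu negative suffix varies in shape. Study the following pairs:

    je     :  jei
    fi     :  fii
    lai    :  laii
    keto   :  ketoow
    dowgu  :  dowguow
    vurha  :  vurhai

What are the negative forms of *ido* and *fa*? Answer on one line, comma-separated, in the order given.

The alternation tracks the last vowel of the stem — -ow when the last vowel of the stem is a rounded vowel (*keto*, *dowgu*); -i when the last vowel of the stem is an unrounded vowel (*je*, *fi*, *lai*, *vurha*).
*ido* — last vowel /o/ (a rounded vowel) → -ow → *idoow*.
*fa* — last vowel /a/ (an unrounded vowel) → -i → *fai*.

idoow, fai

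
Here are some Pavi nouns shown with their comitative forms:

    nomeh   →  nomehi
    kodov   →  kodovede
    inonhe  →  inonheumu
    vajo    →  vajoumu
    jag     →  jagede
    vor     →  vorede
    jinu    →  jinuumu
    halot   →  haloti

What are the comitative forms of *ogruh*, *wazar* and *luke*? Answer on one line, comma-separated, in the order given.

Looking at the final sound of each stem: -i when the stem ends in a voiceless consonant (*nomeh*, *halot*); -ede when the stem ends in a voiced consonant (*kodov*, *jag*, *vor*); -umu when the stem ends in a vowel (*inonhe*, *vajo*, *jinu*).
*ogruh*: final sound = /h/, a voiceless consonant → -i → *ogruhi*.
The final sound of *wazar* is /r/, which is a voiced consonant, so the suffix is -ede, giving *wazarede*.
The final sound of *luke* is /e/, which is a vowel, so the suffix is -umu, giving *lukeumu*.

ogruhi, wazarede, lukeumu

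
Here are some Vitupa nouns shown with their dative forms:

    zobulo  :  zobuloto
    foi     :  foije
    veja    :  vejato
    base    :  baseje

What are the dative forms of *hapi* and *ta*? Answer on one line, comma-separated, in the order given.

hapije, tato

The alternation tracks the last vowel of the stem — -je when the last vowel of the stem is a front vowel (*foi*, *base*); -to when the last vowel of the stem is a back vowel (*zobulo*, *veja*).
Since the last vowel of *hapi* is /i/ (a front vowel), it takes -je, giving *hapije*.
Since the last vowel of *ta* is /a/ (a back vowel), it takes -to, giving *tato*.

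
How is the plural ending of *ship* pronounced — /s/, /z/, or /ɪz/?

/s/

The stem *ship* ends in a voiceless non-sibilant consonant.
The plural suffix surfaces as /ɪz/ after sibilants, /s/ after other voiceless consonants, and /z/ after other voiced sounds.
So the plural -s on *ship* is pronounced /s/.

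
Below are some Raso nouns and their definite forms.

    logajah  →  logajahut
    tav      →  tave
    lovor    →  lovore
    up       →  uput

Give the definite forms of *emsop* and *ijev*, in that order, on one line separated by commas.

The alternation tracks the final consonant of the stem — -ut when the stem ends in a voiceless consonant (*logajah*, *up*); -e when the stem ends in a voiced consonant (*tav*, *lovor*).
The final consonant of *emsop* is /p/, which is voiceless, so the suffix is -ut, giving *emsoput*.
*ijev*: final consonant = /v/, voiced → -e → *ijeve*.

emsoput, ijeve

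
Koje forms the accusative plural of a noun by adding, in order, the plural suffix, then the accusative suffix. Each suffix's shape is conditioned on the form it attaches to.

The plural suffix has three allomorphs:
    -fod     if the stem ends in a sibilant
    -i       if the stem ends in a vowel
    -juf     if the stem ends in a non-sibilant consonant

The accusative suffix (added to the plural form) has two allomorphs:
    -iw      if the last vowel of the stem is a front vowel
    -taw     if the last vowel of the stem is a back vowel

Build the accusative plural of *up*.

*up*: final sound = /p/, a non-sibilant consonant → -juf → *upjuf*.
The plural form *upjuf* — last vowel /u/ (a back vowel) → -taw → *upjuftaw*.

upjuftaw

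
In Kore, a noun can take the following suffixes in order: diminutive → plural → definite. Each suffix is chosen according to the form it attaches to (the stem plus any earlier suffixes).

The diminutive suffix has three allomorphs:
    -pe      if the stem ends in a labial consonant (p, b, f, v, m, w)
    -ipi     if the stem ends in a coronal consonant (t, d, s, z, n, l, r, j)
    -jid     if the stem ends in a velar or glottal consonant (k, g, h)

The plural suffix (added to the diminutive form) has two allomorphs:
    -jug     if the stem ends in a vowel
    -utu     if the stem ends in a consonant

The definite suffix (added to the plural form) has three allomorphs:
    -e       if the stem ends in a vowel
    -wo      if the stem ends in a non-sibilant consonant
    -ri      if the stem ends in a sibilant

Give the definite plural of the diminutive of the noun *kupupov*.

The final consonant of *kupupov* is /v/, which is labial, so the diminutive suffix is -pe, giving *kupupovpe*.
Since the final sound of the diminutive form *kupupovpe* is /e/ (a vowel), it takes -jug, giving *kupupovpejug*.
The final sound of the plural form *kupupovpejug* is /g/, which is a non-sibilant consonant, so the definite suffix is -wo, giving *kupupovpejugwo*.

kupupovpejugwo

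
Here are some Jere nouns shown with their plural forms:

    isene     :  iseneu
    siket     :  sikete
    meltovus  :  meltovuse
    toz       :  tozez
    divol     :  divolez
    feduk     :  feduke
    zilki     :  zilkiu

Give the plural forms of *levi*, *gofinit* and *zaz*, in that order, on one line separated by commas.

The alternation tracks the final sound of the stem — -e when the stem ends in a voiceless consonant (*siket*, *meltovus*, *feduk*); -ez when the stem ends in a voiced consonant (*toz*, *divol*); -u when the stem ends in a vowel (*isene*, *zilki*).
*levi*: final sound = /i/, a vowel → -u → *leviu*.
Since the final sound of *gofinit* is /t/ (a voiceless consonant), it takes -e, giving *gofinite*.
The final sound of *zaz* is /z/, which is a voiced consonant, so the suffix is -ez, giving *zazez*.

leviu, gofinite, zazez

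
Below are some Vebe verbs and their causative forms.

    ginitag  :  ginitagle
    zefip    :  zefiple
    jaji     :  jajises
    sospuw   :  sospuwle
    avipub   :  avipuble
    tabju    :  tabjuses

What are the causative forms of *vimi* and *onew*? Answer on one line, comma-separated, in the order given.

The pattern is consonant vs. vowel: -le when the stem ends in a consonant (*ginitag*, *zefip*, *sospuw*, *avipub*); -ses when the stem ends in a vowel (*jaji*, *tabju*).
*vimi* — final sound /i/ (a vowel) → -ses → *vimises*.
The final sound of *onew* is /w/, which is a consonant, so the suffix is -le, giving *onewle*.

vimises, onewle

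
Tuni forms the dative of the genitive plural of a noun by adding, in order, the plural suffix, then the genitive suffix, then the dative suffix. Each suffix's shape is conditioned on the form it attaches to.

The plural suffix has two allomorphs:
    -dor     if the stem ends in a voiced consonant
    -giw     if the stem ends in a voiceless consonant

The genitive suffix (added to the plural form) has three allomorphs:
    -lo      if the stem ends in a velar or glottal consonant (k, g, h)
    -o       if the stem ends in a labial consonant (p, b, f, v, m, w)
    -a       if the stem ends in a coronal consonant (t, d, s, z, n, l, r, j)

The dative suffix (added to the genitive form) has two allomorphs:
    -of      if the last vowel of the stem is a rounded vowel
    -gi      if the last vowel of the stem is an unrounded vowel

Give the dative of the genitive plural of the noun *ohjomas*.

ohjomasgiwoof

Since the final consonant of *ohjomas* is /s/ (voiceless), it takes -giw, giving *ohjomasgiw*.
Since the final consonant of the plural form *ohjomasgiw* is /w/ (labial), it takes -o, giving *ohjomasgiwo*.
The genitive form *ohjomasgiwo*: last vowel = /o/, a rounded vowel → -of → *ohjomasgiwoof*.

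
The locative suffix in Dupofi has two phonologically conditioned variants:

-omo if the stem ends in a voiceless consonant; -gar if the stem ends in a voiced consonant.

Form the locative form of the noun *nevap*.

nevapomo

*nevap*: final consonant = /p/, voiceless → -omo → *nevapomo*.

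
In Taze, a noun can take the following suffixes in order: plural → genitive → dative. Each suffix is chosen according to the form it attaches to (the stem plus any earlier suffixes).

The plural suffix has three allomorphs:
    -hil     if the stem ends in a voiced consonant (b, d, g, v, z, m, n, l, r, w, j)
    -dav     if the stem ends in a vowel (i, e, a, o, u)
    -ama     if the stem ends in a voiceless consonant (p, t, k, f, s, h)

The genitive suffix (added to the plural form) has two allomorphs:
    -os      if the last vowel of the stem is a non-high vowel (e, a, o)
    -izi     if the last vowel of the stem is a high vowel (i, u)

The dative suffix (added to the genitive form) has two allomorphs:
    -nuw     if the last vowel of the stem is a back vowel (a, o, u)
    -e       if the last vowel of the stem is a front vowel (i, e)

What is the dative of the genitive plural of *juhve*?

Since the final sound of *juhve* is /e/ (a vowel), it takes -dav, giving *juhvedav*.
Since the last vowel of the plural form *juhvedav* is /a/ (a non-high vowel), it takes -os, giving *juhvedavos*.
The genitive form *juhvedavos* — last vowel /o/ (a back vowel) → -nuw → *juhvedavosnuw*.

juhvedavosnuw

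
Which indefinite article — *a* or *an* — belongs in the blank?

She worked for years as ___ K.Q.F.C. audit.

a

The indefinite article is chosen by the initial *sound* of the following word, not its spelling.
The initialism *K.Q.F.C.* is read letter by letter; the first letter, K, is pronounced /keɪ/, which begins with a consonant sound.
So the article is *a*: She worked for years as a K.Q.F.C. audit.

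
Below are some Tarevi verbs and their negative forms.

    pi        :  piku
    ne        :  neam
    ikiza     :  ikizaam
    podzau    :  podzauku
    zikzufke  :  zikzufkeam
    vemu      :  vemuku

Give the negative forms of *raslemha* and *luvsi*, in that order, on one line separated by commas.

raslemhaam, luvsiku

The pattern is height harmony: -ku when the last vowel of the stem is a high vowel (*pi*, *podzau*, *vemu*); -am when the last vowel of the stem is a non-high vowel (*ne*, *ikiza*, *zikzufke*).
*raslemha* — last vowel /a/ (a non-high vowel) → -am → *raslemhaam*.
*luvsi*: last vowel = /i/, a high vowel → -ku → *luvsiku*.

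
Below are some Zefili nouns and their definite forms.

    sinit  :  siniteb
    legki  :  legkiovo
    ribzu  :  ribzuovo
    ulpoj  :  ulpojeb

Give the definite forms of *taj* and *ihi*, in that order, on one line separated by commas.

tajeb, ihiovo

Looking at the final sound of each stem: -eb when the stem ends in a consonant (*sinit*, *ulpoj*); -ovo when the stem ends in a vowel (*legki*, *ribzu*).
Since the final sound of *taj* is /j/ (a consonant), it takes -eb, giving *tajeb*.
*ihi*: final sound = /i/, a vowel → -ovo → *ihiovo*.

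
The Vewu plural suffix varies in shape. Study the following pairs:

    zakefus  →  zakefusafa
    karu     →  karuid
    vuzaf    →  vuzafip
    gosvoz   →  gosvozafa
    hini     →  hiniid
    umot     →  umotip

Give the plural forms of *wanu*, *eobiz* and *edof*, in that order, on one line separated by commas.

The suffix is conditioned by the final sound: -afa when the stem ends in a sibilant (*zakefus*, *gosvoz*); -ip when the stem ends in a non-sibilant consonant (*vuzaf*, *umot*); -id when the stem ends in a vowel (*karu*, *hini*).
*wanu*: final sound = /u/, a vowel → -id → *wanuid*.
The final sound of *eobiz* is /z/, which is a sibilant, so the suffix is -afa, giving *eobizafa*.
*edof* — final sound /f/ (a non-sibilant consonant) → -ip → *edofip*.

wanuid, eobizafa, edofip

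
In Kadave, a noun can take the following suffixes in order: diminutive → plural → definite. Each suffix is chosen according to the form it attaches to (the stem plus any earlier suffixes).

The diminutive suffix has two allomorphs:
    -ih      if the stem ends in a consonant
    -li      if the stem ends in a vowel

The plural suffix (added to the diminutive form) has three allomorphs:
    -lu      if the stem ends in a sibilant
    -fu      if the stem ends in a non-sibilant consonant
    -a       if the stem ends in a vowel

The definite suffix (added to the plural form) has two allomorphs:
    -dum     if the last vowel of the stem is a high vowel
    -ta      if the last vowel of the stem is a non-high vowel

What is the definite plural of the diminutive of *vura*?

vuraliata

The final sound of *vura* is /a/, which is a vowel, so the diminutive suffix is -li, giving *vurali*.
The diminutive form *vurali*: final sound = /i/, a vowel → -a → *vuralia*.
Since the last vowel of the plural form *vuralia* is /a/ (a non-high vowel), it takes -ta, giving *vuraliata*.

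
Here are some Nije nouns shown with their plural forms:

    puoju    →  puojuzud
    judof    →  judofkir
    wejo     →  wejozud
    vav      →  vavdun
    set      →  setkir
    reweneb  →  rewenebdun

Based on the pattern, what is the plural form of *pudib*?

pudibdun

The alternation tracks the final sound of the stem — -kir when the stem ends in a voiceless consonant (*judof*, *set*); -dun when the stem ends in a voiced consonant (*vav*, *reweneb*); -zud when the stem ends in a vowel (*puoju*, *wejo*).
*pudib* — final sound /b/ (a voiced consonant) → -dun → *pudibdun*.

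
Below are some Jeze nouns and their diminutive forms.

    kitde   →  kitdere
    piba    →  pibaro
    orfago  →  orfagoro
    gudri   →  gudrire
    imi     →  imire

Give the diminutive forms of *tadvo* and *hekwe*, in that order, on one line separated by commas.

Looking at the last vowel of each stem: -re when the last vowel of the stem is a front vowel (*kitde*, *gudri*, *imi*); -ro when the last vowel of the stem is a back vowel (*piba*, *orfago*).
Since the last vowel of *tadvo* is /o/ (a back vowel), it takes -ro, giving *tadvoro*.
*hekwe*: last vowel = /e/, a front vowel → -re → *hekwere*.

tadvoro, hekwere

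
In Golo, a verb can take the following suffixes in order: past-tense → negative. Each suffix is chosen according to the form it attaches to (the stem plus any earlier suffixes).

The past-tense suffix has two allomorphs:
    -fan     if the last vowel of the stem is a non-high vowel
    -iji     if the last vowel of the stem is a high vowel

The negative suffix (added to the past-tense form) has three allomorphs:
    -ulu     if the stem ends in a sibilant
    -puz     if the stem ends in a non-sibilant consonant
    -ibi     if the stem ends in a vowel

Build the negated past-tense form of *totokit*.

totokitijiibi

*totokit* — last vowel /i/ (a high vowel) → -iji → *totokitiji*.
Since the final sound of the past-tense form *totokitiji* is /i/ (a vowel), it takes -ibi, giving *totokitijiibi*.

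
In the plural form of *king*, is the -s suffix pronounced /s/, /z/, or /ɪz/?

/z/

The stem *king* ends in a voiced non-sibilant sound.
The plural suffix surfaces as /ɪz/ after sibilants, /s/ after other voiceless consonants, and /z/ after other voiced sounds.
So the plural -s on *king* is pronounced /z/.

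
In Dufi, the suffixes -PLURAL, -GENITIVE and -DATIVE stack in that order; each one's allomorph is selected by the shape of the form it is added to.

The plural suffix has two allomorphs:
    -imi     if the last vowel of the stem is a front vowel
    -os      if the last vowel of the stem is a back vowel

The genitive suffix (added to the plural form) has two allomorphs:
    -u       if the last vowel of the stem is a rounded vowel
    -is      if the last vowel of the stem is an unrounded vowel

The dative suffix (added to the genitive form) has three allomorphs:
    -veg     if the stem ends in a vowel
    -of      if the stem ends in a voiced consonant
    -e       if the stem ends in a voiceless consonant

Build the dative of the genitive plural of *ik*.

Since the last vowel of *ik* is /i/ (a front vowel), it takes -imi, giving *ikimi*.
The last vowel of the plural form *ikimi* is /i/, which is an unrounded vowel, so the genitive suffix is -is, giving *ikimiis*.
Since the final sound of the genitive form *ikimiis* is /s/ (a voiceless consonant), it takes -e, giving *ikimiise*.

ikimiise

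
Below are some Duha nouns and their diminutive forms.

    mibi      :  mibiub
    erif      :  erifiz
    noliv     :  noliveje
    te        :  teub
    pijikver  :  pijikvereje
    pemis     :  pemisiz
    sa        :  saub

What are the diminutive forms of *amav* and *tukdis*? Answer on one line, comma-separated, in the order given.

amaveje, tukdisiz

The alternation tracks the final sound of the stem — -iz when the stem ends in a voiceless consonant (*erif*, *pemis*); -eje when the stem ends in a voiced consonant (*noliv*, *pijikver*); -ub when the stem ends in a vowel (*mibi*, *te*, *sa*).
The final sound of *amav* is /v/, which is a voiced consonant, so the suffix is -eje, giving *amaveje*.
The final sound of *tukdis* is /s/, which is a voiceless consonant, so the suffix is -iz, giving *tukdisiz*.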